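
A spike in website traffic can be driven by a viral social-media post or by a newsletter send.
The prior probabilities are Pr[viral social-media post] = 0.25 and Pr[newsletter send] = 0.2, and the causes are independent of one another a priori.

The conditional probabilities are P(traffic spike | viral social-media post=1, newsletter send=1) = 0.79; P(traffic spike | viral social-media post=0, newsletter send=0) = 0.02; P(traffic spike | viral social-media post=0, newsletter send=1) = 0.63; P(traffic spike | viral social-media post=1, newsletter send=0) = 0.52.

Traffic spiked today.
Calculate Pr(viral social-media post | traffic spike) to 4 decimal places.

Pr(viral social-media post | traffic spike) ≈ 0.5740

Numerator (weight on configurations with viral social-media post): 0.104000 + 0.039500 = 0.143500
Normalizer over all consistent configurations: 0.02*0.75*0.8 + 0.63*0.75*0.2 + 0.52*0.25*0.8 + 0.79*0.25*0.2 = 0.250000
Posterior = 0.143500 / 0.250000 ≈ 0.5740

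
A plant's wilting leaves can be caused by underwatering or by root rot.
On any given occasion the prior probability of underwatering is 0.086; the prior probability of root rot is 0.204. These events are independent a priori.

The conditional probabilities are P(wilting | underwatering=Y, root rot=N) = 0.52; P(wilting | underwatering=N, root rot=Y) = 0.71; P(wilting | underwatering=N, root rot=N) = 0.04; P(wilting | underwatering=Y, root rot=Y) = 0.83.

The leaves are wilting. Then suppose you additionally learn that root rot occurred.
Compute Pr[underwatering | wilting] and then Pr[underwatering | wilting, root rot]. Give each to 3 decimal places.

Pr[underwatering | wilting] ≈ 0.237; Pr[underwatering | wilting, root rot] ≈ 0.099

Weight on underwatering=true, given the evidence: 0.035597 + 0.014562 = 0.050159
Denominator P(wilting): 0.04*0.914*0.796 + 0.71*0.914*0.204 + 0.52*0.086*0.796 + 0.83*0.086*0.204 = 0.211645
Posterior = 0.050159 / 0.211645 ≈ 0.237

With the extra evidence:
Numerator (weight on configurations with underwatering): 0.83*0.086 = 0.071380
The normalizing constant is 0.71*0.914 + 0.83*0.086 = 0.720320
P(underwatering | wilting, root rot) = 0.071380/0.720320 ≈ 0.099
This is intercausal reasoning (explaining away): once root rot accounts for the wilting, underwatering becomes less likely.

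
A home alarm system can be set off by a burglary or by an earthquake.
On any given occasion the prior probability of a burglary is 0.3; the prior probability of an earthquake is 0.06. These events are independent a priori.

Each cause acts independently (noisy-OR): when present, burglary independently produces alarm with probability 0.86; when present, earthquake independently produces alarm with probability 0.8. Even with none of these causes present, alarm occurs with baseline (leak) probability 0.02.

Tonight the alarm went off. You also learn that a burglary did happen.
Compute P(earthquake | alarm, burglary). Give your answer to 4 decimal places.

P(earthquake | alarm, burglary) ≈ 0.0671

Under noisy-OR, P(alarm | causes) = 1 − (1−0.02)·∏(1−qᵢ) over the active causes.
Sum P(alarm|·) weighted by the priors over both values of earthquake:
  P(alarm | burglary) = 0.8628*0.94 + 0.97256*0.06
        = 0.811032 + 0.058354 = 0.869386
Configurations with earthquake contribute 0.058354, so
  P(earthquake | alarm, burglary) = 0.058354 / 0.869386 ≈ 0.0671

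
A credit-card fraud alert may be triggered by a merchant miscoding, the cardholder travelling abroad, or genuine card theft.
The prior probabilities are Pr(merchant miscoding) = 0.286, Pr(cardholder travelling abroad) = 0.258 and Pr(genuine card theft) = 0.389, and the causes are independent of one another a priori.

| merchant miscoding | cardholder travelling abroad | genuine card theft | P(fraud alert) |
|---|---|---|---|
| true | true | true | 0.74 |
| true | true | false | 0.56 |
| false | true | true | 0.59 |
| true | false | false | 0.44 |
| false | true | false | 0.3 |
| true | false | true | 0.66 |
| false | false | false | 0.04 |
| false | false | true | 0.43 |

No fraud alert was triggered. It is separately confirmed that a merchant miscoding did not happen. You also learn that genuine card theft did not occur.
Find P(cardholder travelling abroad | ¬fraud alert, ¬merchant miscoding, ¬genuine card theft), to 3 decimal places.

Enumerate both values of cardholder travelling abroad and weight by the priors:
  P(¬fraud alert | ¬merchant miscoding, ¬genuine card theft) = 0.96×0.742 + 0.7×0.258
        = 0.712320 + 0.180600 = 0.892920
Keeping only the cardholder travelling abroad-present terms gives 0.180600, so
  P(cardholder travelling abroad | ¬fraud alert, ¬merchant miscoding, ¬genuine card theft) = 0.180600 / 0.892920 ≈ 0.202

P(cardholder travelling abroad | ¬fraud alert, ¬merchant miscoding, ¬genuine card theft) ≈ 0.202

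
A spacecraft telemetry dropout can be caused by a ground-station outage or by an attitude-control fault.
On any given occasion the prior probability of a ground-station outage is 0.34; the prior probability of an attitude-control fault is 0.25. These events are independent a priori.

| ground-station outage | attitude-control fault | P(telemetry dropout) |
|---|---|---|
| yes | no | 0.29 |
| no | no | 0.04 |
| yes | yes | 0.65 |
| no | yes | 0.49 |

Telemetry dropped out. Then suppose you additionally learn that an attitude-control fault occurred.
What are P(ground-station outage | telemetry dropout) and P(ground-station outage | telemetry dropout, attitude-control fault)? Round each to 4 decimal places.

P(ground-station outage | telemetry dropout) ≈ 0.5621; P(ground-station outage | telemetry dropout, attitude-control fault) ≈ 0.4060

By total probability over the 4 (ground-station outage, attitude-control fault) configurations:
  P(telemetry dropout) = 0.04·0.66·0.75 + 0.49·0.66·0.25 + 0.29·0.34·0.75 + 0.65·0.34·0.25
        = 0.019800 + 0.080850 + 0.073950 + 0.055250 = 0.229850
Keeping only the ground-station outage-present terms gives 0.129200, so
  P(ground-station outage | telemetry dropout) = 0.129200 / 0.229850 ≈ 0.5621

Now condition on the additional information:
P(telemetry dropout | attitude-control fault) = 0.49*0.66 + 0.65*0.34 = 0.323400 + 0.221000 = 0.544400
The ground-station outage-present share is 0.65*0.34 = 0.221000.
Hence the posterior is 0.221000/0.544400 ≈ 0.4060.
This is intercausal reasoning (explaining away): once attitude-control fault accounts for the telemetry dropout, ground-station outage becomes less likely.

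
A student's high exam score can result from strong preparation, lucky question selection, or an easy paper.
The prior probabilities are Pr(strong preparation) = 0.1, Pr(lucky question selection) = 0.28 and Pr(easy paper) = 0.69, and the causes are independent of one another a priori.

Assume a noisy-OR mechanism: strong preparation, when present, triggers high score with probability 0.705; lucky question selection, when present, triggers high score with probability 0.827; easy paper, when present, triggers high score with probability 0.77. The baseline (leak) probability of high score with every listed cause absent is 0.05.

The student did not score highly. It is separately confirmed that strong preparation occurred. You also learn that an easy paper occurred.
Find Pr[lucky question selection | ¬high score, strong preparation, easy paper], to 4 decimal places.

Under noisy-OR, P(high score | causes) = 1 − (1−0.05)·∏(1−qᵢ) over the active causes.
By total probability over both values of lucky question selection:
  P(¬high score | strong preparation, easy paper) = 0.064458·0.72 + 0.011151·0.28
        = 0.046410 + 0.003122 = 0.049532
The terms with lucky question selection present sum to 0.003122, so
  P(lucky question selection | ¬high score, strong preparation, easy paper) = 0.003122 / 0.049532 ≈ 0.0630

Pr[lucky question selection | ¬high score, strong preparation, easy paper] ≈ 0.0630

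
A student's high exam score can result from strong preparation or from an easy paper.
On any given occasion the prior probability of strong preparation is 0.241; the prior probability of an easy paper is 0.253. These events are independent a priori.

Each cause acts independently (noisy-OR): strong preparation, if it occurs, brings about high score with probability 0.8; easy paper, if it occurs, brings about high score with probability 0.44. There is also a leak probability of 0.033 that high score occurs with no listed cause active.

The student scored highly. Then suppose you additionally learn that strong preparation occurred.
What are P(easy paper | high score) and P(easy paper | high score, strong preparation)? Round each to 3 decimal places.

Under noisy-OR, P(high score | causes) = 1 − (1−0.033)·∏(1−qᵢ) over the active causes.
Enumerate the 4 (strong preparation, easy paper) configurations and weight by the priors:
  P(high score) = 0.033*0.759*0.747 + 0.45848*0.759*0.253 + 0.8066*0.241*0.747 + 0.891696*0.241*0.253
        = 0.018710 + 0.088041 + 0.145210 + 0.054369 = 0.306330
The terms with easy paper present sum to 0.142410, so
  P(easy paper | high score) = 0.142410 / 0.306330 ≈ 0.465

With the extra evidence:
P(high score | strong preparation) = 0.8066*0.747 + 0.891696*0.253 = 0.602530 + 0.225599 = 0.828129
The easy paper-present share is 0.891696*0.253 = 0.225599.
So P(easy paper | high score, strong preparation) = 0.225599/0.828129 ≈ 0.272.
Conditioning on strong preparation lowers the posterior on easy paper: the classic explaining-away effect in a common-effect structure.

P(easy paper | high score) ≈ 0.465; P(easy paper | high score, strong preparation) ≈ 0.272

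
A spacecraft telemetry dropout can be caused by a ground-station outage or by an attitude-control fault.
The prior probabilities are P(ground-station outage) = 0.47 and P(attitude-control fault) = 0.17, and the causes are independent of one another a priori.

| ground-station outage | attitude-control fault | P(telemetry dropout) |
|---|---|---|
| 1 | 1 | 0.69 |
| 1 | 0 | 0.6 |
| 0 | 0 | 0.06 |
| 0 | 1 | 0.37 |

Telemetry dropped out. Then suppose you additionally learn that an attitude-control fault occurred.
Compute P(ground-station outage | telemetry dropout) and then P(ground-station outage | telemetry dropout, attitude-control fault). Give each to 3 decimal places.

P(ground-station outage | telemetry dropout) ≈ 0.829; P(ground-station outage | telemetry dropout, attitude-control fault) ≈ 0.623

Numerator (weight on configurations with ground-station outage): 0.234060 + 0.055131 = 0.289191
The normalizing constant is 0.06*0.53*0.83 + 0.37*0.53*0.17 + 0.6*0.47*0.83 + 0.69*0.47*0.17 = 0.348922
Posterior = 0.289191 / 0.348922 ≈ 0.829

With the extra evidence:
P(telemetry dropout | attitude-control fault) = 0.37·0.53 + 0.69·0.47 = 0.196100 + 0.324300 = 0.520400
The ground-station outage-present share is 0.69·0.47 = 0.324300.
P(ground-station outage | telemetry dropout, attitude-control fault) = 0.324300 / 0.520400 ≈ 0.623
This is intercausal reasoning (explaining away): once attitude-control fault accounts for the telemetry dropout, ground-station outage becomes less likely.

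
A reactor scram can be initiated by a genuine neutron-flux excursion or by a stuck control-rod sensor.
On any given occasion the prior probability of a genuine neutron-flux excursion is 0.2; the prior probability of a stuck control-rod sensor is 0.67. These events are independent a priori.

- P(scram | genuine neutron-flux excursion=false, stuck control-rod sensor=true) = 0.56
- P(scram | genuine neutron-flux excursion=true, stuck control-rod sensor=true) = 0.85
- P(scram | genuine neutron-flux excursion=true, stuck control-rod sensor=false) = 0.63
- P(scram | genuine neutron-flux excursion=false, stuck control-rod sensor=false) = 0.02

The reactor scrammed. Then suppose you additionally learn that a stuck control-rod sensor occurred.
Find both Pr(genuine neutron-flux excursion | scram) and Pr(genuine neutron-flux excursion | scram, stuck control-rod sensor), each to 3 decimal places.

Enumerate the 4 (genuine neutron-flux excursion, stuck control-rod sensor) configurations and weight by the priors:
  P(scram) = 0.02×0.8×0.33 + 0.56×0.8×0.67 + 0.63×0.2×0.33 + 0.85×0.2×0.67
        = 0.005280 + 0.300160 + 0.041580 + 0.113900 = 0.460920
The terms with genuine neutron-flux excursion present sum to 0.155480, so
  P(genuine neutron-flux excursion | scram) = 0.155480 / 0.460920 ≈ 0.337

Now also conditioning on stuck control-rod sensor=true:
P(scram | stuck control-rod sensor) = 0.56×0.8 + 0.85×0.2 = 0.448000 + 0.170000 = 0.618000
Of this, 0.170000 comes from 0.85×0.2 (the genuine neutron-flux excursion=true cases).
So P(genuine neutron-flux excursion | scram, stuck control-rod sensor) = 0.170000/0.618000 ≈ 0.275.

Pr(genuine neutron-flux excursion | scram) ≈ 0.337; Pr(genuine neutron-flux excursion | scram, stuck control-rod sensor) ≈ 0.275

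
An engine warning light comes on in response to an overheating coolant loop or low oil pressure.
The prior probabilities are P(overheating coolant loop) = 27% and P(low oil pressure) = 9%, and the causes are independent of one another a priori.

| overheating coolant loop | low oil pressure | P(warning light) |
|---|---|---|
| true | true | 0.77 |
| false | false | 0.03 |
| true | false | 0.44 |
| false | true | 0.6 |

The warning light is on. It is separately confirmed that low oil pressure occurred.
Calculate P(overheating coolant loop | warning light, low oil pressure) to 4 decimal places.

P(warning light | low oil pressure) = 0.6*0.73 + 0.77*0.27 = 0.438000 + 0.207900 = 0.645900
The overheating coolant loop-present share is 0.77*0.27 = 0.207900.
P(overheating coolant loop | warning light, low oil pressure) = 0.207900 / 0.645900 ≈ 0.3219

P(overheating coolant loop | warning light, low oil pressure) ≈ 0.3219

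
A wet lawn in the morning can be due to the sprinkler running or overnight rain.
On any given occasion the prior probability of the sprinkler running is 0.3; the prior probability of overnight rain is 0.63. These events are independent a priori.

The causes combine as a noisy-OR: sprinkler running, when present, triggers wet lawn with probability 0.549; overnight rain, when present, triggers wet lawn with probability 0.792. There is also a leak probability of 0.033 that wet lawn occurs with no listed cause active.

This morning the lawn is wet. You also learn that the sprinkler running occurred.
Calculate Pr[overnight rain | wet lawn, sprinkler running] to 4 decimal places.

Under noisy-OR, P(wet lawn | causes) = 1 − (1−0.033)·∏(1−qᵢ) over the active causes.
Weight on overnight rain=true, given the evidence: 0.909288*0.63 = 0.572851
Denominator P(wet lawn | sprinkler running): 0.563883*0.37 + 0.909288*0.63 = 0.781488
Posterior = 0.572851 / 0.781488 ≈ 0.7330

Pr[overnight rain | wet lawn, sprinkler running] ≈ 0.7330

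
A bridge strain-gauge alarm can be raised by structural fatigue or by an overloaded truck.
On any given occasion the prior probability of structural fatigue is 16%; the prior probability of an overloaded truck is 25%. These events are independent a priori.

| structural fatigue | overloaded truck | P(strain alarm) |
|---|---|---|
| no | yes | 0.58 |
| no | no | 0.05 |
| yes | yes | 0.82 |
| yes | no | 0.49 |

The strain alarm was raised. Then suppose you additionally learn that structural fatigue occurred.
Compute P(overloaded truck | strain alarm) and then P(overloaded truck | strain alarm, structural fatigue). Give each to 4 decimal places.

By total probability over the 4 (structural fatigue, overloaded truck) configurations:
  P(strain alarm) = 0.05·0.84·0.75 + 0.58·0.84·0.25 + 0.49·0.16·0.75 + 0.82·0.16·0.25
        = 0.031500 + 0.121800 + 0.058800 + 0.032800 = 0.244900
Keeping only the overloaded truck-present terms gives 0.154600, so
  P(overloaded truck | strain alarm) = 0.154600 / 0.244900 ≈ 0.6313

With the extra evidence:
For the numerator, keep only overloaded truck=true terms: 0.82*0.25 = 0.205000
Denominator P(strain alarm | structural fatigue): 0.49*0.75 + 0.82*0.25 = 0.572500
P(overloaded truck | strain alarm, structural fatigue) = 0.205000/0.572500 ≈ 0.3581
— structural fatigue explains away the evidence for overloaded truck.

P(overloaded truck | strain alarm) ≈ 0.6313; P(overloaded truck | strain alarm, structural fatigue) ≈ 0.3581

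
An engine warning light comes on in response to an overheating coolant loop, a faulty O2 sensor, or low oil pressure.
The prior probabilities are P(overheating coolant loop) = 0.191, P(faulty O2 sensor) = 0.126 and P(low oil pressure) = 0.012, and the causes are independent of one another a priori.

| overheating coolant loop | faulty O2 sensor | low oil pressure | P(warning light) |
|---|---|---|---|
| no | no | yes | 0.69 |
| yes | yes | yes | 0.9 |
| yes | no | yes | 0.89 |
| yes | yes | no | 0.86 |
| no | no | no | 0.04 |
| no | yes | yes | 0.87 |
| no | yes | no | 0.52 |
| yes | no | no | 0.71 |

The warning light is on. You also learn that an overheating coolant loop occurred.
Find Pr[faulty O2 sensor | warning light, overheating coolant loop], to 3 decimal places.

Sum P(warning light|·) weighted by the priors over the 4 (faulty O2 sensor, low oil pressure) configurations:
  P(warning light | overheating coolant loop) = 0.71·0.874·0.988 + 0.89·0.874·0.012 + 0.86·0.126·0.988 + 0.9·0.126·0.012
        = 0.613094 + 0.009334 + 0.107060 + 0.001361 = 0.730849
The terms with faulty O2 sensor present sum to 0.108421, so
  P(faulty O2 sensor | warning light, overheating coolant loop) = 0.108421 / 0.730849 ≈ 0.148

Pr[faulty O2 sensor | warning light, overheating coolant loop] ≈ 0.148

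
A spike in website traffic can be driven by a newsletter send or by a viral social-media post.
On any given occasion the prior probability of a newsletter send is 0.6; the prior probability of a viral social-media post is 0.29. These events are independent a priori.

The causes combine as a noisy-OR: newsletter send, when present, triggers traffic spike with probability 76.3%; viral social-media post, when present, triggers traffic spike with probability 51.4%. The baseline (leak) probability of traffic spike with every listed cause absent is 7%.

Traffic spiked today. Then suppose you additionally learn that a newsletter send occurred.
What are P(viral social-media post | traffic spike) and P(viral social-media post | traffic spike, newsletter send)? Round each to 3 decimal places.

P(viral social-media post | traffic spike) ≈ 0.383; P(viral social-media post | traffic spike, newsletter send) ≈ 0.319

Under noisy-OR, P(traffic spike | causes) = 1 − (1−0.07)·∏(1−qᵢ) over the active causes.
P(traffic spike) = 0.07·0.4·0.71 + 0.54802·0.4·0.29 + 0.77959·0.6·0.71 + 0.892881·0.6·0.29 = 0.019880 + 0.063570 + 0.332105 + 0.155361 = 0.570916
Of this, 0.218931 comes from 0.063570 + 0.155361 (the viral social-media post=true cases).
Hence the posterior is 0.218931/0.570916 ≈ 0.383.

Now also conditioning on newsletter send=true:
By total probability over both values of viral social-media post:
  P(traffic spike | newsletter send) = 0.77959*0.71 + 0.892881*0.29
        = 0.553509 + 0.258935 = 0.812444
Configurations with viral social-media post contribute 0.258935, so
  P(viral social-media post | traffic spike, newsletter send) = 0.258935 / 0.812444 ≈ 0.319
Conditioning on newsletter send lowers the posterior on viral social-media post: the classic explaining-away effect in a common-effect structure.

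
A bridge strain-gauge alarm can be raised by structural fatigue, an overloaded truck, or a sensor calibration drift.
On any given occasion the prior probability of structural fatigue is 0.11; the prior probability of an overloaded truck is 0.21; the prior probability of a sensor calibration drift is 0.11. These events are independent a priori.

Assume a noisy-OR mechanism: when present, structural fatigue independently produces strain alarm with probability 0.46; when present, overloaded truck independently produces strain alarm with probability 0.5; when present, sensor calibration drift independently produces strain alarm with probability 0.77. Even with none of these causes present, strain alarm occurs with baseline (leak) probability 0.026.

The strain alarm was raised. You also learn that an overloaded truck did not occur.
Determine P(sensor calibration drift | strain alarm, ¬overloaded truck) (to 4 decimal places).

P(sensor calibration drift | strain alarm, ¬overloaded truck) ≈ 0.5638

Under noisy-OR, P(strain alarm | causes) = 1 − (1−0.026)·∏(1−qᵢ) over the active causes.
P(strain alarm | ¬overloaded truck) = 0.026·0.89·0.89 + 0.77598·0.89·0.11 + 0.47404·0.11·0.89 + 0.879029·0.11·0.11 = 0.020595 + 0.075968 + 0.046409 + 0.010636 = 0.153608
Of this, 0.086604 comes from 0.075968 + 0.010636 (the sensor calibration drift=true cases).
Hence the posterior is 0.086604/0.153608 ≈ 0.5638.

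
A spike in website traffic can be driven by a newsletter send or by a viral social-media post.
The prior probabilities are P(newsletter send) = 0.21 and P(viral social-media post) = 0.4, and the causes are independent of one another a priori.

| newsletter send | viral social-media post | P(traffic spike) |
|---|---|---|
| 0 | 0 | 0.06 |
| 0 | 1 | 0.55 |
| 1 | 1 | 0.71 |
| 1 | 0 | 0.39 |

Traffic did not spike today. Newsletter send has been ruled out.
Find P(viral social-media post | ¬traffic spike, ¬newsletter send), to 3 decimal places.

P(¬traffic spike | ¬newsletter send) = 0.94·0.6 + 0.45·0.4 = 0.564000 + 0.180000 = 0.744000
Restricting to configurations with viral social-media post present: 0.45·0.4 = 0.180000.
So P(viral social-media post | ¬traffic spike, ¬newsletter send) = 0.180000/0.744000 ≈ 0.242.

P(viral social-media post | ¬traffic spike, ¬newsletter send) ≈ 0.242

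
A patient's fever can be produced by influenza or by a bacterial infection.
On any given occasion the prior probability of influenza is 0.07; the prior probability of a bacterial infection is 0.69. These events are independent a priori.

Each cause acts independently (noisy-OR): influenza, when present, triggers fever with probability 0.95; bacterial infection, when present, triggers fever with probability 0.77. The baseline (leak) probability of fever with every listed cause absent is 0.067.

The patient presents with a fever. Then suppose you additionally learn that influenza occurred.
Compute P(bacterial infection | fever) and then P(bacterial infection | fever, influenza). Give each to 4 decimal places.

P(bacterial infection | fever) ≈ 0.9324; P(bacterial infection | fever, influenza) ≈ 0.6979

Under noisy-OR, P(fever | causes) = 1 − (1−0.067)·∏(1−qᵢ) over the active causes.
For the numerator, keep only bacterial infection=true terms: 0.503998 + 0.047782 = 0.551780
Denominator P(fever): 0.067·0.93·0.31 + 0.78541·0.93·0.69 + 0.95335·0.07·0.31 + 0.98927·0.07·0.69 = 0.591784
P(bacterial infection | fever) = 0.551780/0.591784 ≈ 0.9324

Now condition on the additional information:
P(fever | influenza) = 0.95335*0.31 + 0.98927*0.69 = 0.295538 + 0.682596 = 0.978134
The bacterial infection-present share is 0.98927*0.69 = 0.682596.
So P(bacterial infection | fever, influenza) = 0.682596/0.978134 ≈ 0.6979.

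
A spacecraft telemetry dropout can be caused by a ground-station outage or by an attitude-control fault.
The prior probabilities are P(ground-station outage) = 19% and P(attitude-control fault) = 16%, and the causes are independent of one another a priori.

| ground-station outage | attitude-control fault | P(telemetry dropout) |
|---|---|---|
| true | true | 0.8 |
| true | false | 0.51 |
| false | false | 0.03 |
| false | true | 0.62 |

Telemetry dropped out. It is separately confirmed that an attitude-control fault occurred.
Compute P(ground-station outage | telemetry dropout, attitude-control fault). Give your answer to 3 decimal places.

P(telemetry dropout | attitude-control fault) = 0.62×0.81 + 0.8×0.19 = 0.502200 + 0.152000 = 0.654200
Restricting to configurations with ground-station outage present: 0.8×0.19 = 0.152000.
Hence the posterior is 0.152000/0.654200 ≈ 0.232.

P(ground-station outage | telemetry dropout, attitude-control fault) ≈ 0.232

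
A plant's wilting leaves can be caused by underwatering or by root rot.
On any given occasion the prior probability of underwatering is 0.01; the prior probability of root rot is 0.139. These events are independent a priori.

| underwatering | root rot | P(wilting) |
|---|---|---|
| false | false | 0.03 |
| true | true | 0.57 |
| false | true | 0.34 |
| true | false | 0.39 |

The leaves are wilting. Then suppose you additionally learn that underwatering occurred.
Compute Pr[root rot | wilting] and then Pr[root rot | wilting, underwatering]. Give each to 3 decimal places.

By total probability over the 4 (underwatering, root rot) configurations:
  P(wilting) = 0.03·0.99·0.861 + 0.34·0.99·0.139 + 0.39·0.01·0.861 + 0.57·0.01·0.139
        = 0.025572 + 0.046787 + 0.003358 + 0.000792 = 0.076509
Keeping only the root rot-present terms gives 0.047579, so
  P(root rot | wilting) = 0.047579 / 0.076509 ≈ 0.622

Now condition on the additional information:
Numerator (weight on configurations with root rot): 0.57×0.139 = 0.079230
Normalizer over all consistent configurations: 0.39×0.861 + 0.57×0.139 = 0.415020
P(root rot | wilting, underwatering) = 0.079230/0.415020 ≈ 0.191

Pr[root rot | wilting] ≈ 0.622; Pr[root rot | wilting, underwatering] ≈ 0.191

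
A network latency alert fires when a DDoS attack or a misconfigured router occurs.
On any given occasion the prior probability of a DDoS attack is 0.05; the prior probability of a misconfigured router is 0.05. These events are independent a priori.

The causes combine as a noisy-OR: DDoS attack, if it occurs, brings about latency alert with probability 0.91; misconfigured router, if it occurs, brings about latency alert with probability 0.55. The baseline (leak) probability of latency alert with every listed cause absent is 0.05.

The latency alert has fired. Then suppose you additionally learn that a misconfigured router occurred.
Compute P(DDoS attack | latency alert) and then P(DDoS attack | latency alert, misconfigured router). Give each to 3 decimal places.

P(DDoS attack | latency alert) ≈ 0.388; P(DDoS attack | latency alert, misconfigured router) ≈ 0.081

Under noisy-OR, P(latency alert | causes) = 1 − (1−0.05)·∏(1−qᵢ) over the active causes.
Weight on DDoS attack=true, given the evidence: 0.043439 + 0.002404 = 0.045843
The normalizing constant is 0.05×0.95×0.95 + 0.5725×0.95×0.05 + 0.9145×0.05×0.95 + 0.961525×0.05×0.05 = 0.118162
Posterior = 0.045843 / 0.118162 ≈ 0.388

Now condition on the additional information:
Numerator (weight on configurations with DDoS attack): 0.961525·0.05 = 0.048076
Normalizer over all consistent configurations: 0.5725·0.95 + 0.961525·0.05 = 0.591951
P(DDoS attack | latency alert, misconfigured router) = 0.048076/0.591951 ≈ 0.081
Conditioning on misconfigured router lowers the posterior on DDoS attack: the classic explaining-away effect in a common-effect structure.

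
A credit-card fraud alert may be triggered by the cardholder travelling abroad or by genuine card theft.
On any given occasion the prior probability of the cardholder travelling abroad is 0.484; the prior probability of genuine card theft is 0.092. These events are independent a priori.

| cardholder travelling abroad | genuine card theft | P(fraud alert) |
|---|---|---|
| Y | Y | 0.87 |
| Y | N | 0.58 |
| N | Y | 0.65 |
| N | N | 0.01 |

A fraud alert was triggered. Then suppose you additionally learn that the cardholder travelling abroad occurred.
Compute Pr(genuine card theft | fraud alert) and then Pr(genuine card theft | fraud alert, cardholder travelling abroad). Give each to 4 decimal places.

Pr(genuine card theft | fraud alert) ≈ 0.2114; Pr(genuine card theft | fraud alert, cardholder travelling abroad) ≈ 0.1319

P(fraud alert) = 0.01×0.516×0.908 + 0.65×0.516×0.092 + 0.58×0.484×0.908 + 0.87×0.484×0.092 = 0.004685 + 0.030857 + 0.254894 + 0.038739 = 0.329175
Of this, 0.069596 comes from 0.030857 + 0.038739 (the genuine card theft=true cases).
Hence the posterior is 0.069596/0.329175 ≈ 0.2114.

Now condition on the additional information:
Sum P(fraud alert|·) weighted by the priors over both values of genuine card theft:
  P(fraud alert | cardholder travelling abroad) = 0.58*0.908 + 0.87*0.092
        = 0.526640 + 0.080040 = 0.606680
Configurations with genuine card theft contribute 0.080040, so
  P(genuine card theft | fraud alert, cardholder travelling abroad) = 0.080040 / 0.606680 ≈ 0.1319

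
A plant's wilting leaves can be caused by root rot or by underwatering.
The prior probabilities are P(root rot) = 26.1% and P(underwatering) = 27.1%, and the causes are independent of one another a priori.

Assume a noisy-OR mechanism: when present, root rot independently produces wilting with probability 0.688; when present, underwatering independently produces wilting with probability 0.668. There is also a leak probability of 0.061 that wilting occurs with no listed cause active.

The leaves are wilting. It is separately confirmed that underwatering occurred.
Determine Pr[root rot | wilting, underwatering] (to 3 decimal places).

Pr[root rot | wilting, underwatering] ≈ 0.317

Under noisy-OR, P(wilting | causes) = 1 − (1−0.061)·∏(1−qᵢ) over the active causes.
Sum P(wilting|·) weighted by the priors over both values of root rot:
  P(wilting | underwatering) = 0.688252·0.739 + 0.902735·0.261
        = 0.508618 + 0.235614 = 0.744232
The terms with root rot present sum to 0.235614, so
  P(root rot | wilting, underwatering) = 0.235614 / 0.744232 ≈ 0.317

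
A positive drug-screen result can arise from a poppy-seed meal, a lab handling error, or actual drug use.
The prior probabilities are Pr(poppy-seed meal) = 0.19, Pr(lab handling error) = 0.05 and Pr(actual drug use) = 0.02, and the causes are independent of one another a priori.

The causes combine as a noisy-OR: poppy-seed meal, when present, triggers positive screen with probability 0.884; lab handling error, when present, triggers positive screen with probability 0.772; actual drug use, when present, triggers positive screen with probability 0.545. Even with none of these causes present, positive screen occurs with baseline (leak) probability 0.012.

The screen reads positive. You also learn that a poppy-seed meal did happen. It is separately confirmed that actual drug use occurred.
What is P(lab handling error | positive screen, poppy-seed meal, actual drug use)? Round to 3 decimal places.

P(lab handling error | positive screen, poppy-seed meal, actual drug use) ≈ 0.052

Under noisy-OR, P(positive screen | causes) = 1 − (1−0.012)·∏(1−qᵢ) over the active causes.
P(positive screen | poppy-seed meal, actual drug use) = 0.947853·0.95 + 0.988111·0.05 = 0.900460 + 0.049406 = 0.949866
Restricting to configurations with lab handling error present: 0.988111·0.05 = 0.049406.
P(lab handling error | positive screen, poppy-seed meal, actual drug use) = 0.049406 / 0.949866 ≈ 0.052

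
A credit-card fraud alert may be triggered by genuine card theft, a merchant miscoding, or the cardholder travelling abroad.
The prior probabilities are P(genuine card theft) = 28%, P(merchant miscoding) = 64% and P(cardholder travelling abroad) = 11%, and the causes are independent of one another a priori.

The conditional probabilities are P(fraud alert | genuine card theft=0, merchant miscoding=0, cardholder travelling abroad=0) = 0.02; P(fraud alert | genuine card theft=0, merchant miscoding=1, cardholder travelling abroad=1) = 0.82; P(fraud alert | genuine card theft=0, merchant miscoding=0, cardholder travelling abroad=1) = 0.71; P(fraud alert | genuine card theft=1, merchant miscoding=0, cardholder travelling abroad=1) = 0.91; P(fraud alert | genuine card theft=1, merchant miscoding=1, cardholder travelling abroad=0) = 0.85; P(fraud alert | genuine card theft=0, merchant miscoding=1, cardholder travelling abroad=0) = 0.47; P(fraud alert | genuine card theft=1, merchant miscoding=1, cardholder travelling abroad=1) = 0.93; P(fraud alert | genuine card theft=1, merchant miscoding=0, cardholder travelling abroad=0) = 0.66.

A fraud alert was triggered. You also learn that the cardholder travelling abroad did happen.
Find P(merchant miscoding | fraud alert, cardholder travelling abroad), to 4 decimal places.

P(merchant miscoding | fraud alert, cardholder travelling abroad) ≈ 0.6638

By total probability over the 4 (genuine card theft, merchant miscoding) configurations:
  P(fraud alert | cardholder travelling abroad) = 0.71*0.72*0.36 + 0.82*0.72*0.64 + 0.91*0.28*0.36 + 0.93*0.28*0.64
        = 0.184032 + 0.377856 + 0.091728 + 0.166656 = 0.820272
Configurations with merchant miscoding contribute 0.544512, so
  P(merchant miscoding | fraud alert, cardholder travelling abroad) = 0.544512 / 0.820272 ≈ 0.6638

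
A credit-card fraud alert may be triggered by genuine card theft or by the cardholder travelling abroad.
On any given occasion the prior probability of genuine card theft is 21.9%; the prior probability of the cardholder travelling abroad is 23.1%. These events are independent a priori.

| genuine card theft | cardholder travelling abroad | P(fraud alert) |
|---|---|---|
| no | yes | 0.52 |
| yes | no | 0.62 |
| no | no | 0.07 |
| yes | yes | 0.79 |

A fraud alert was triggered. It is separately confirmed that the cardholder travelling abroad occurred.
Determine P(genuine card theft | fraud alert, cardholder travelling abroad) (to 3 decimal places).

P(genuine card theft | fraud alert, cardholder travelling abroad) ≈ 0.299

Sum P(fraud alert|·) weighted by the priors over both values of genuine card theft:
  P(fraud alert | cardholder travelling abroad) = 0.52×0.781 + 0.79×0.219
        = 0.406120 + 0.173010 = 0.579130
Configurations with genuine card theft contribute 0.173010, so
  P(genuine card theft | fraud alert, cardholder travelling abroad) = 0.173010 / 0.579130 ≈ 0.299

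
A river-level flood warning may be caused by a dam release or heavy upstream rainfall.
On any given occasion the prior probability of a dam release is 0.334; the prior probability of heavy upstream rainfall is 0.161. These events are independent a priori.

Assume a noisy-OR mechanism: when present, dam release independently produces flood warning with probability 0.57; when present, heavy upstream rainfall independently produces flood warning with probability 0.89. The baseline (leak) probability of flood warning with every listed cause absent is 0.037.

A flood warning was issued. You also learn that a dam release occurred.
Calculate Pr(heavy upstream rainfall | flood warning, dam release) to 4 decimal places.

Under noisy-OR, P(flood warning | causes) = 1 − (1−0.037)·∏(1−qᵢ) over the active causes.
By total probability over both values of heavy upstream rainfall:
  P(flood warning | dam release) = 0.58591*0.839 + 0.95445*0.161
        = 0.491578 + 0.153666 = 0.645244
Keeping only the heavy upstream rainfall-present terms gives 0.153666, so
  P(heavy upstream rainfall | flood warning, dam release) = 0.153666 / 0.645244 ≈ 0.2382

Pr(heavy upstream rainfall | flood warning, dam release) ≈ 0.2382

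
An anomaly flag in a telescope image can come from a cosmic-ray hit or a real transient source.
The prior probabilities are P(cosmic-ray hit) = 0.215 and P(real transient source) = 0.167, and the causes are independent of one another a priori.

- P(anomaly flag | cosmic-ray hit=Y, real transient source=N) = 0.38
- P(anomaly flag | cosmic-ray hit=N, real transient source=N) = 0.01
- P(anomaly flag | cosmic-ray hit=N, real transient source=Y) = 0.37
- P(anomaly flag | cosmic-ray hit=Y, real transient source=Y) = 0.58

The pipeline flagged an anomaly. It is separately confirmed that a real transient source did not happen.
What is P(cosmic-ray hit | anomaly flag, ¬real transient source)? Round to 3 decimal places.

Weight on cosmic-ray hit=true, given the evidence: 0.38×0.215 = 0.081700
Normalizer over all consistent configurations: 0.01×0.785 + 0.38×0.215 = 0.089550
P(cosmic-ray hit | anomaly flag, ¬real transient source) = 0.081700/0.089550 ≈ 0.912

P(cosmic-ray hit | anomaly flag, ¬real transient source) ≈ 0.912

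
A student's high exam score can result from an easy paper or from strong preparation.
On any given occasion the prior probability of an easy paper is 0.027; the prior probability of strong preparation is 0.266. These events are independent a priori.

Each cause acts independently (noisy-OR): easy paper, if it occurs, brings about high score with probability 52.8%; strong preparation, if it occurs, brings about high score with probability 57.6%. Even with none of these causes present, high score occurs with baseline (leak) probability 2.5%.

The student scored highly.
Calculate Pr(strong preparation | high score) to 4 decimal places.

Pr(strong preparation | high score) ≈ 0.8466

Under noisy-OR, P(high score | causes) = 1 − (1−0.025)·∏(1−qᵢ) over the active causes.
For the numerator, keep only strong preparation=true terms: 0.151823 + 0.005781 = 0.157604
The normalizing constant is 0.025*0.973*0.734 + 0.5866*0.973*0.266 + 0.5398*0.027*0.734 + 0.804875*0.027*0.266 = 0.186157
P(strong preparation | high score) = 0.157604/0.186157 ≈ 0.8466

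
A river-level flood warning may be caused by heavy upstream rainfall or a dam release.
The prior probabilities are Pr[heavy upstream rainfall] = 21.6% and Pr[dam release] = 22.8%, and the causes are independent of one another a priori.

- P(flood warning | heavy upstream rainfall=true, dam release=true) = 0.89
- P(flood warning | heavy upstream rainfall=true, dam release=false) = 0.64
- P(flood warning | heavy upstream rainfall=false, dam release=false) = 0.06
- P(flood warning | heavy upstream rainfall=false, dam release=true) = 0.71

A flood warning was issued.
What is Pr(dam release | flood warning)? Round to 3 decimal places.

Weight on dam release=true, given the evidence: 0.126914 + 0.043831 = 0.170745
Normalizer over all consistent configurations: 0.06·0.784·0.772 + 0.71·0.784·0.228 + 0.64·0.216·0.772 + 0.89·0.216·0.228 = 0.313781
Posterior = 0.170745 / 0.313781 ≈ 0.544

Pr(dam release | flood warning) ≈ 0.544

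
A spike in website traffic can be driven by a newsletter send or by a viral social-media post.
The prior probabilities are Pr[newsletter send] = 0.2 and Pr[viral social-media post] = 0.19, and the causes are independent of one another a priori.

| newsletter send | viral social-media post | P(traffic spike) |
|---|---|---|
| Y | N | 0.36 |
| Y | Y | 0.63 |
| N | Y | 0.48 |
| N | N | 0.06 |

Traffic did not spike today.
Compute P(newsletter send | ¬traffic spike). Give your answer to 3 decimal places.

P(newsletter send | ¬traffic spike) ≈ 0.146

By total probability over the 4 (newsletter send, viral social-media post) configurations:
  P(¬traffic spike) = 0.94*0.8*0.81 + 0.52*0.8*0.19 + 0.64*0.2*0.81 + 0.37*0.2*0.19
        = 0.609120 + 0.079040 + 0.103680 + 0.014060 = 0.805900
Keeping only the newsletter send-present terms gives 0.117740, so
  P(newsletter send | ¬traffic spike) = 0.117740 / 0.805900 ≈ 0.146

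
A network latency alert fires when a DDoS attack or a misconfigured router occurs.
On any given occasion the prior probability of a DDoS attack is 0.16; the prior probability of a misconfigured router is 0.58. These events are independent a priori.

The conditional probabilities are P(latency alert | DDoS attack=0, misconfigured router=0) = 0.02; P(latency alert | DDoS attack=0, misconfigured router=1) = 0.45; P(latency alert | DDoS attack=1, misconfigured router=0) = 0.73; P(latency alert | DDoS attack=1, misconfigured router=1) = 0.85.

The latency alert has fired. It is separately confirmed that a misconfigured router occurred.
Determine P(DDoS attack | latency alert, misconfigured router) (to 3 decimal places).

P(DDoS attack | latency alert, misconfigured router) ≈ 0.265

Sum P(latency alert|·) weighted by the priors over both values of DDoS attack:
  P(latency alert | misconfigured router) = 0.45·0.84 + 0.85·0.16
        = 0.378000 + 0.136000 = 0.514000
Configurations with DDoS attack contribute 0.136000, so
  P(DDoS attack | latency alert, misconfigured router) = 0.136000 / 0.514000 ≈ 0.265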